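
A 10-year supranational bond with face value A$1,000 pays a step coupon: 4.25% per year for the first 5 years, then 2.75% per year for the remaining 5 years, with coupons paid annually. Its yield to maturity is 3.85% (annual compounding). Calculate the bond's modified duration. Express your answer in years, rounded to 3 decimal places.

8.096 years

Periodic yield y = 0.0385. First find Macaulay duration:
  t   CF        PV=CF/(1+0.0385)^t    t·PV
  1        42.50        40.9244        40.9244
  2        42.50        39.4072        78.8145
  3        42.50        37.9463       113.8389
  4        42.50        36.5395       146.1581
  5        42.50        35.1849       175.9245
  6        27.50        21.9227       131.5361
  7        27.50        21.1099       147.7696
  8        27.50        20.3273       162.6188
  9        27.50        19.5738       176.1638
  10    1,027.50       704.2337     7,042.3373
  Σ                    977.1698     8,216.0860
P = 977.1698; Macaulay duration = 8,216.0860 / 977.1698 = 8.40804 years.
Modified duration = D_Mac / (1 + y) = 8.40804 / 1.0385 = 8.09633 years.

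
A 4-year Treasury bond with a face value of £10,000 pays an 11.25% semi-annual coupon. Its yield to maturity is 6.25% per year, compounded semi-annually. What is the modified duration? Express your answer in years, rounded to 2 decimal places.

Periodic yield y = 0.03125. First find Macaulay duration:
  t   CF        PV=CF/(1+0.03125)^t    t·PV
  1       562.50       545.4545       545.4545
  2       562.50       528.9256     1,057.8512
  3       562.50       512.8976     1,538.6927
  4       562.50       497.3552     1,989.4209
  5       562.50       482.2838     2,411.4192
  6       562.50       467.6692     2,806.0151
  7       562.50       453.4974     3,174.4818
  8    10,562.50     8,257.6226    66,060.9807
  Σ                 11,745.7060    79,584.3162
P = 11,745.7060; Macaulay duration = 79,584.3162 / 11,745.7060 = 6.77561 half-year periods = 3.38780 years.
Modified duration = D_Mac / (1 + y) = 3.38780 / 1.03125 = 3.28514 years.

3.29 years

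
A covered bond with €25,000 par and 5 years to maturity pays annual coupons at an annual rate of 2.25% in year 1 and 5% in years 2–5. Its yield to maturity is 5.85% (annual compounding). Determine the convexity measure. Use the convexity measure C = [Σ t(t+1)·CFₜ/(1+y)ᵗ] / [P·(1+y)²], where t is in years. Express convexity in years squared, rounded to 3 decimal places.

24.089

With y = 0.0585:
  t   CF        PV=CF/(1+0.0585)^t    t·PV        t(t+1)·PV
  1       562.50       531.4124       531.4124       1,062.8248
  2     1,250.00     1,115.6508     2,231.3016       6,693.9049
  3     1,250.00     1,053.9923     3,161.9768      12,647.9072
  4     1,250.00       995.7414     3,982.9656      19,914.8280
  5    26,250.00    19,754.9073    98,774.5365     592,647.2188
  Σ                 23,451.7042   108,682.1929     632,966.6837
P = 23,451.7042.
Convexity = Σ t(t+1)·PV / [P·(1+y)²] = 632,966.6837 / (23,451.7042 × 1.120422) = 24.08933.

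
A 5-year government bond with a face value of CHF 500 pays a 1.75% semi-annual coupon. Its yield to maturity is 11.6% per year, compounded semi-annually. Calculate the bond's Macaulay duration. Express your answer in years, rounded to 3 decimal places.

Periodic yield y = 0.058. Discount each cash flow and weight by its period:
  t   CF        PV=CF/(1+0.058)^t    t·PV
  1        4.375         4.1352         4.1352
  2        4.375         3.9085         7.8169
  3        4.375         3.6942        11.0826
  4        4.375         3.4917        13.9668
  5        4.375         3.3003        16.5014
  6        4.375         3.1193        18.7161
  7        4.375         2.9483        20.6384
  8        4.375         2.7867        22.2937
  9        4.375         2.6339        23.7055
  10     504.375       287.0099     2,870.0990
  Σ                    317.0281     3,008.9556
Price P = Σ PV = 317.0281.
Macaulay duration = Σ(t·PV) / P = 3,008.9556 / 317.0281 = 9.49113 half-year periods.
In years: 9.49113 / 2 = 4.74557 years.

4.746 years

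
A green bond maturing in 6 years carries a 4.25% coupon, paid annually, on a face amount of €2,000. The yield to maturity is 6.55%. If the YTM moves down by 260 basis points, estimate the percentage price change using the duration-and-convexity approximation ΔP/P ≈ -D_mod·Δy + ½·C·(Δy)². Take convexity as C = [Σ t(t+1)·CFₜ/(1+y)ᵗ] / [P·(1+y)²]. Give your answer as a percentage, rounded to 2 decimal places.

With y = 0.0655:
  t   CF        PV=CF/(1+0.0655)^t    t·PV        t(t+1)·PV
  1        85.00        79.7748        79.7748         159.5495
  2        85.00        74.8707       149.7414         449.2243
  3        85.00        70.2682       210.8045         843.2179
  4        85.00        65.9485       263.7941       1,318.9706
  5        85.00        61.8944       309.4722       1,856.8333
  6     2,085.00     1,424.9031     8,549.4187      59,845.9307
  Σ                  1,777.6597     9,563.0057      64,473.7263
P = 1,777.6597; D_Mac = 5.37955 yrs; D_mod = 5.04885 yrs; C = 31.94679.
Duration effect: -5.04885 × (-0.026) = +0.131270
Convexity effect: 0.5 × 31.94679 × (-0.026)² = +0.0107980
ΔP/P ≈ +0.131270 + 0.0107980 = +0.142068 = +14.2068%.

+14.21%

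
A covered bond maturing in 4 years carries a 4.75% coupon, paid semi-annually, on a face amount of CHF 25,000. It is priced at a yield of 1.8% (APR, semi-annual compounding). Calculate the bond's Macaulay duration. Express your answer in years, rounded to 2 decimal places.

3.71 years

Periodic yield y = 0.009. Discount each cash flow and weight by its period:
  t   CF        PV=CF/(1+0.009)^t    t·PV
  1       593.75       588.4539       588.4539
  2       593.75       583.2051     1,166.4101
  3       593.75       578.0030     1,734.0091
  4       593.75       572.8474     2,291.3897
  5       593.75       567.7378     2,838.6889
  6       593.75       562.6737     3,376.0423
  7       593.75       557.6548     3,903.5837
  8    25,593.75    23,823.4467   190,587.5734
  Σ                 27,834.0224   206,486.1511
Price P = Σ PV = 27,834.0224.
Macaulay duration = Σ(t·PV) / P = 206,486.1511 / 27,834.0224 = 7.41848 half-year periods.
In years: 7.41848 / 2 = 3.70924 years.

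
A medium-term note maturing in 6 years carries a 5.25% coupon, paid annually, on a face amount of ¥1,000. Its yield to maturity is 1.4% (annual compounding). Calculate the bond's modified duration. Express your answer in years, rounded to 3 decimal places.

Periodic yield y = 0.014. First find Macaulay duration:
  t   CF        PV=CF/(1+0.014)^t    t·PV
  1        52.50        51.7751        51.7751
  2        52.50        51.0603       102.1206
  3        52.50        50.3553       151.0660
  4        52.50        49.6601       198.6404
  5        52.50        48.9744       244.8722
  6     1,052.50       968.2653     5,809.5919
  Σ                  1,220.0906     6,558.0662
P = 1,220.0906; Macaulay duration = 6,558.0662 / 1,220.0906 = 5.37506 years.
Modified duration = D_Mac / (1 + y) = 5.37506 / 1.014 = 5.30085 years.

5.301 years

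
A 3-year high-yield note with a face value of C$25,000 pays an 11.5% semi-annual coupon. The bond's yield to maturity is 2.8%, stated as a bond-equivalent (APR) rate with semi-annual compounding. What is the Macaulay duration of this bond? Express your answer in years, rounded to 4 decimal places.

Periodic yield y = 0.014. Discount each cash flow and weight by its period:
  t   CF        PV=CF/(1+0.014)^t    t·PV
  1     1,437.50     1,417.6529     1,417.6529
  2     1,437.50     1,398.0797     2,796.1595
  3     1,437.50     1,378.7769     4,136.3306
  4     1,437.50     1,359.7405     5,438.9620
  5     1,437.50     1,340.9670     6,704.8348
  6    26,437.50    24,321.6287   145,929.7724
  Σ                 31,216.8457   166,423.7122
Price P = Σ PV = 31,216.8457.
Macaulay duration = Σ(t·PV) / P = 166,423.7122 / 31,216.8457 = 5.33121 half-year periods.
In years: 5.33121 / 2 = 2.66561 years.

2.6656 years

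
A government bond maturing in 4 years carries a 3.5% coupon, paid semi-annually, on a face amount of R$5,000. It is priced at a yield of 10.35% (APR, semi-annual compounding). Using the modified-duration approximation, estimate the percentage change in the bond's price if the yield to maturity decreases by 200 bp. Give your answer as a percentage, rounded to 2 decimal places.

+7.09%

Periodic yield y = 0.05175. Modified duration first:
  t   CF        PV=CF/(1+0.05175)^t    t·PV
  1        87.50        83.1947        83.1947
  2        87.50        79.1012       158.2024
  3        87.50        75.2091       225.6274
  4        87.50        71.5085       286.0342
  5        87.50        67.9901       339.9503
  6        87.50        64.6447       387.8682
  7        87.50        61.4639       430.2476
  8     5,087.50     3,397.8504    27,182.8034
  Σ                  3,900.9627    29,093.9281
P = 3,900.9627; D_Mac = 7.45814 half-year periods = 3.72907 yrs; D_mod = 3.72907/(1+0.05175) = 3.54559 yrs.
ΔP/P ≈ -D_mod · Δy = -3.54559 × (-0.02) = +0.070912 = +7.0912%.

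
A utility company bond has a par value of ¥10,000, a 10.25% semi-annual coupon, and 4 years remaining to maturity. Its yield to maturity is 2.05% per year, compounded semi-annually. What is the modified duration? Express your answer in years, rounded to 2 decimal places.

Periodic yield y = 0.01025. First find Macaulay duration:
  t   CF        PV=CF/(1+0.01025)^t    t·PV
  1       512.50       507.3002       507.3002
  2       512.50       502.1531     1,004.3062
  3       512.50       497.0583     1,491.1748
  4       512.50       492.0151     1,968.0604
  5       512.50       487.0231     2,435.1156
  6       512.50       482.0818     2,892.4907
  7       512.50       477.1906     3,340.3340
  8    10,512.50     9,688.9148    77,511.3182
  Σ                 13,133.7369    91,150.1000
P = 13,133.7369; Macaulay duration = 91,150.1000 / 13,133.7369 = 6.94015 half-year periods = 3.47007 years.
Modified duration = D_Mac / (1 + y) = 3.47007 / 1.01025 = 3.43487 years.

3.43 years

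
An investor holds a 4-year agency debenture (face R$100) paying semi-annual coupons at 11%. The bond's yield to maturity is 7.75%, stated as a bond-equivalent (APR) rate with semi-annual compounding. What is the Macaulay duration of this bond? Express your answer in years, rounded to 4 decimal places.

Periodic yield y = 0.03875. Discount each cash flow and weight by its period:
  t   CF        PV=CF/(1+0.03875)^t    t·PV
  1         5.50         5.2948         5.2948
  2         5.50         5.0973        10.1946
  3         5.50         4.9072        14.7215
  4         5.50         4.7241        18.8964
  5         5.50         4.5479        22.7393
  6         5.50         4.3782        26.2693
  7         5.50         4.2149        29.5042
  8       105.50        77.8331       622.6646
  Σ                    110.9974       750.2846
Price P = Σ PV = 110.9974.
Macaulay duration = Σ(t·PV) / P = 750.2846 / 110.9974 = 6.75948 half-year periods.
In years: 6.75948 / 2 = 3.37974 years.

3.3797 years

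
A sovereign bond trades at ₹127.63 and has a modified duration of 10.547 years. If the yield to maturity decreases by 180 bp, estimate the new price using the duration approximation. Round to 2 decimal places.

Duration approximation: ΔP/P ≈ -D_mod · Δy = -10.547 × (-0.018) = +0.189846.
New price ≈ 127.63 × (1 + 0.189846) = 151.86004498.

₹151.86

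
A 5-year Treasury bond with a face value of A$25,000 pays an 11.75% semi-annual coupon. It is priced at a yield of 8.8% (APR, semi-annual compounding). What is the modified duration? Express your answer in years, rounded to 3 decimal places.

3.817 years

Periodic yield y = 0.044. First find Macaulay duration:
  t   CF        PV=CF/(1+0.044)^t    t·PV
  1     1,468.75     1,406.8487     1,406.8487
  2     1,468.75     1,347.5562     2,695.1124
  3     1,468.75     1,290.7626     3,872.2879
  4     1,468.75     1,236.3627     4,945.4507
  5     1,468.75     1,184.2554     5,921.2772
  6     1,468.75     1,134.3443     6,806.0657
  7     1,468.75     1,086.5367     7,605.7567
  8     1,468.75     1,040.7439     8,325.9515
  9     1,468.75       996.8812     8,971.9305
  10   26,468.75    17,207.9227   172,079.2266
  Σ                 27,932.2143   222,629.9078
P = 27,932.2143; Macaulay duration = 222,629.9078 / 27,932.2143 = 7.97036 half-year periods = 3.98518 years.
Modified duration = D_Mac / (1 + y) = 3.98518 / 1.044 = 3.81722 years.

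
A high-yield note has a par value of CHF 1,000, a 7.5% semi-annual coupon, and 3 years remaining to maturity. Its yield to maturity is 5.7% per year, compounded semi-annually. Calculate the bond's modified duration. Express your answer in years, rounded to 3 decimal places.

Periodic yield y = 0.0285. First find Macaulay duration:
  t   CF        PV=CF/(1+0.0285)^t    t·PV
  1        37.50        36.4609        36.4609
  2        37.50        35.4505        70.9011
  3        37.50        34.4682       103.4045
  4        37.50        33.5131       134.0522
  5        37.50        32.5844       162.9220
  6     1,037.50       876.5210     5,259.1260
  Σ                  1,048.9980     5,766.8668
P = 1,048.9980; Macaulay duration = 5,766.8668 / 1,048.9980 = 5.49750 half-year periods = 2.74875 years.
Modified duration = D_Mac / (1 + y) = 2.74875 / 1.0285 = 2.67258 years.

2.673 years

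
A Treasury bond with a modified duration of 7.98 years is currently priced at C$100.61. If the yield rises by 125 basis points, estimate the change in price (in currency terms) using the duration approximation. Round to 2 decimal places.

Duration approximation: ΔP/P ≈ -D_mod · Δy = -7.98 × (+0.0125) = -0.099750.
ΔP ≈ 100.61 × (-0.099750) = -10.0358475.

-C$10.04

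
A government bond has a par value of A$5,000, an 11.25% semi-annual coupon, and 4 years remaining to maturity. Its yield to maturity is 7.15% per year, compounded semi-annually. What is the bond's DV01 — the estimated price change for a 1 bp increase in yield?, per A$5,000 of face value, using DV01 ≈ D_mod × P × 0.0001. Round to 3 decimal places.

A$1.859

Periodic yield y = 0.03575.
  t   CF        PV=CF/(1+0.03575)^t    t·PV
  1       281.25       271.5424       271.5424
  2       281.25       262.1698       524.3396
  3       281.25       253.1207       759.3622
  4       281.25       244.3840       977.5360
  5       281.25       235.9488     1,179.7441
  6       281.25       227.8048     1,366.8288
  7       281.25       219.9419     1,539.5932
  8     5,281.25     3,987.4678    31,899.7425
  Σ                  5,702.3802    38,518.6887
P = 5,702.3802; D_Mac = 6.75484 half-year periods = 3.37742 yrs; D_mod = 3.26085 yrs.
DV01 ≈ 3.26085 × 5,702.3802 × 0.0001 = 1.859459.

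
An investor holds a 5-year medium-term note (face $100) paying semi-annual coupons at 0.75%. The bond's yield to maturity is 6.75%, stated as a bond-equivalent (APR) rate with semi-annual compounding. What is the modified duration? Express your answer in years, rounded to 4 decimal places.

Periodic yield y = 0.03375. First find Macaulay duration:
  t   CF        PV=CF/(1+0.03375)^t    t·PV
  1        0.375         0.3628         0.3628
  2        0.375         0.3509         0.7018
  3        0.375         0.3395         1.0184
  4        0.375         0.3284         1.3135
  5        0.375         0.3177         1.5883
  6        0.375         0.3073         1.8437
  7        0.375         0.2973         2.0808
  8        0.375         0.2875         2.3004
  9        0.375         0.2782         2.5034
  10     100.375        72.0229       720.2285
  Σ                     74.8922       733.9415
P = 74.8922; Macaulay duration = 733.9415 / 74.8922 = 9.79997 half-year periods = 4.89998 years.
Modified duration = D_Mac / (1 + y) = 4.89998 / 1.03375 = 4.74001 years.

4.7400 years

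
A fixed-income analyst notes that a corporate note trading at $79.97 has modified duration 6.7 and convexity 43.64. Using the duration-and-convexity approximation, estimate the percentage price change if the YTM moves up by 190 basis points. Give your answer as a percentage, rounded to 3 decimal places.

Duration effect: -D_mod·Δy = -6.7 × (+0.019) = -0.127300
Convexity effect: ½·C·(Δy)² = 0.5 × 43.64 × (0.019)² = +0.00787702
ΔP/P ≈ -0.127300 + 0.00787702 = -0.11942298
= -11.942298%.

-11.942%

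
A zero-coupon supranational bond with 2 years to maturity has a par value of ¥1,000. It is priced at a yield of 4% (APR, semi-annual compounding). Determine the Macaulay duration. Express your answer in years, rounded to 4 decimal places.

2.0000 years

A zero-coupon bond has a single cash flow at maturity, so its Macaulay duration equals its maturity: 2 years.
(Equivalently: 4 semi-annual periods ÷ 2 = 2 years.)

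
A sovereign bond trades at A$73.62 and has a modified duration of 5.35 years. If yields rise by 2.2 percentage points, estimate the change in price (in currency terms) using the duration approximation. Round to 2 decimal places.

-A$8.67

Duration approximation: ΔP/P ≈ -D_mod · Δy = -5.35 × (+0.022) = -0.117700.
ΔP ≈ 73.62 × (-0.117700) = -8.665074.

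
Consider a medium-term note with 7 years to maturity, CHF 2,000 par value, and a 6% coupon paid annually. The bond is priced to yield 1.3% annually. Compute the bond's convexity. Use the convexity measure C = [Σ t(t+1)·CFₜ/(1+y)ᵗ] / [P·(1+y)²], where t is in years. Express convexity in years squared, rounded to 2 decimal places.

44.96

With y = 0.013:
  t   CF        PV=CF/(1+0.013)^t    t·PV        t(t+1)·PV
  1       120.00       118.4600       118.4600         236.9200
  2       120.00       116.9398       233.8796         701.6388
  3       120.00       115.4391       346.3173       1,385.2691
  4       120.00       113.9576       455.8306       2,279.1529
  5       120.00       112.4952       562.4760       3,374.8562
  6       120.00       111.0515       666.3092       4,664.1646
  7     2,120.00     1,936.7330    13,557.1307     108,457.0457
  Σ                  2,625.0763    15,940.4035     121,099.0474
P = 2,625.0763.
Convexity = Σ t(t+1)·PV / [P·(1+y)²] = 121,099.0474 / (2,625.0763 × 1.026169) = 44.95520.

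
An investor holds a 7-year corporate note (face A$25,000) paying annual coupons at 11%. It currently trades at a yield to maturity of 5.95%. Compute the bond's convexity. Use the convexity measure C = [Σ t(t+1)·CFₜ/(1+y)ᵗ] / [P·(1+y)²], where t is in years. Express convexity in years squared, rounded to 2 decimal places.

With y = 0.0595:
  t   CF        PV=CF/(1+0.0595)^t    t·PV        t(t+1)·PV
  1     2,750.00     2,595.5639     2,595.5639       5,191.1279
  2     2,750.00     2,449.8008     4,899.6016      14,698.8048
  3     2,750.00     2,312.2235     6,936.6705      27,746.6820
  4     2,750.00     2,182.3723     8,729.4894      43,647.4469
  5     2,750.00     2,059.8134    10,299.0672      61,794.4034
  6     2,750.00     1,944.1373    11,664.8237      81,653.7656
  7    27,750.00    18,516.3875   129,614.7123   1,036,917.6983
  Σ                 32,060.2988   174,739.9286   1,271,649.9288
P = 32,060.2988.
Convexity = Σ t(t+1)·PV / [P·(1+y)²] = 1,271,649.9288 / (32,060.2988 × 1.122540) = 35.33443.

35.33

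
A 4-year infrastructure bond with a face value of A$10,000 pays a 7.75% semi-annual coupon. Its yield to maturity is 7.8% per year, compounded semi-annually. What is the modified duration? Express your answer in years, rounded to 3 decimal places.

Periodic yield y = 0.039. First find Macaulay duration:
  t   CF        PV=CF/(1+0.039)^t    t·PV
  1       387.50       372.9548       372.9548
  2       387.50       358.9555       717.9110
  3       387.50       345.4817     1,036.4451
  4       387.50       332.5137     1,330.0547
  5       387.50       320.0324     1,600.1621
  6       387.50       308.0196     1,848.1179
  7       387.50       296.4578     2,075.2046
  8    10,387.50     7,648.6829    61,189.4632
  Σ                  9,983.0984    70,170.3134
P = 9,983.0984; Macaulay duration = 70,170.3134 / 9,983.0984 = 7.02891 half-year periods = 3.51446 years.
Modified duration = D_Mac / (1 + y) = 3.51446 / 1.039 = 3.38254 years.

3.383 years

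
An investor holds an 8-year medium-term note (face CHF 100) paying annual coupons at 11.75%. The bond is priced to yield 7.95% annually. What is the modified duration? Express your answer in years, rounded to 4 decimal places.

5.4060 years

Periodic yield y = 0.0795. First find Macaulay duration:
  t   CF        PV=CF/(1+0.0795)^t    t·PV
  1        11.75        10.8847        10.8847
  2        11.75        10.0831        20.1661
  3        11.75         9.3405        28.0215
  4        11.75         8.6526        34.6105
  5        11.75         8.0154        40.0769
  6        11.75         7.4251        44.5506
  7        11.75         6.8783        48.1479
  8       111.75        60.5991       484.7930
  Σ                    121.8787       711.2512
P = 121.8787; Macaulay duration = 711.2512 / 121.8787 = 5.83573 years.
Modified duration = D_Mac / (1 + y) = 5.83573 / 1.0795 = 5.40596 years.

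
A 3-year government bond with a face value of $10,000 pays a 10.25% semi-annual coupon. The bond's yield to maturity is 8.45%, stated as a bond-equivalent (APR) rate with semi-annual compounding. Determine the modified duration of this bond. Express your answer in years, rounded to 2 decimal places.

2.56 years

Periodic yield y = 0.04225. First find Macaulay duration:
  t   CF        PV=CF/(1+0.04225)^t    t·PV
  1       512.50       491.7246       491.7246
  2       512.50       471.7914       943.5829
  3       512.50       452.6663     1,357.9989
  4       512.50       434.3164     1,737.2657
  5       512.50       416.7104     2,083.5521
  6    10,512.50     8,201.1468    49,206.8808
  Σ                 10,468.3560    55,821.0050
P = 10,468.3560; Macaulay duration = 55,821.0050 / 10,468.3560 = 5.33236 half-year periods = 2.66618 years.
Modified duration = D_Mac / (1 + y) = 2.66618 / 1.04225 = 2.55810 years.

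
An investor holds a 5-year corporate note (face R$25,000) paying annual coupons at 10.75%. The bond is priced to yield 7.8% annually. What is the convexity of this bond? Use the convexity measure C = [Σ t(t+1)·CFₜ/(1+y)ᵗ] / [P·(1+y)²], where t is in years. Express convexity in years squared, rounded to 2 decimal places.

20.16

With y = 0.078:
  t   CF        PV=CF/(1+0.078)^t    t·PV        t(t+1)·PV
  1     2,687.50     2,493.0427     2,493.0427       4,986.0853
  2     2,687.50     2,312.6555     4,625.3111      13,875.9332
  3     2,687.50     2,145.3205     6,435.9616      25,743.8465
  4     2,687.50     1,990.0933     7,960.3731      39,801.8653
  5    27,687.50    19,019.0990    95,095.4951     570,572.9703
  Σ                 27,960.2110   116,610.1835     654,980.7006
P = 27,960.2110.
Convexity = Σ t(t+1)·PV / [P·(1+y)²] = 654,980.7006 / (27,960.2110 × 1.162084) = 20.15814.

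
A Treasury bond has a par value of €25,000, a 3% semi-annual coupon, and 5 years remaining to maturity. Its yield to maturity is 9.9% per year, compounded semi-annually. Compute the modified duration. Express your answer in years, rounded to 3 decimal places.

4.395 years

Periodic yield y = 0.0495. First find Macaulay duration:
  t   CF        PV=CF/(1+0.0495)^t    t·PV
  1       375.00       357.3130       357.3130
  2       375.00       340.4602       680.9205
  3       375.00       324.4023       973.2069
  4       375.00       309.1018     1,236.4071
  5       375.00       294.5229     1,472.6144
  6       375.00       280.6316     1,683.7897
  7       375.00       267.3955     1,871.7688
  8       375.00       254.7837     2,038.2700
  9       375.00       242.7668     2,184.9011
  10   25,375.00    15,652.4246   156,524.2465
  Σ                 18,323.8026   169,023.4381
P = 18,323.8026; Macaulay duration = 169,023.4381 / 18,323.8026 = 9.22426 half-year periods = 4.61213 years.
Modified duration = D_Mac / (1 + y) = 4.61213 / 1.0495 = 4.39460 years.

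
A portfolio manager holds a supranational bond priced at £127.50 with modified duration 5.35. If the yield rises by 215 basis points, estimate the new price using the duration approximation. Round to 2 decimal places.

Duration approximation: ΔP/P ≈ -D_mod · Δy = -5.35 × (+0.0215) = -0.115025.
New price ≈ 127.50 × (1 - 0.115025) = 112.8343125.

£112.83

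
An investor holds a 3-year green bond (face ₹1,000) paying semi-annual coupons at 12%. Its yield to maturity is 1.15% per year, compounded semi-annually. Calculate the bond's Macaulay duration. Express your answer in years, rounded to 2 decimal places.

2.66 years

Periodic yield y = 0.00575. Discount each cash flow and weight by its period:
  t   CF        PV=CF/(1+0.00575)^t    t·PV
  1        60.00        59.6570        59.6570
  2        60.00        59.3159       118.6318
  3        60.00        58.9768       176.9304
  4        60.00        58.6396       234.5584
  5        60.00        58.3044       291.5218
  6     1,060.00     1,024.1548     6,144.9290
  Σ                  1,319.0485     7,026.2284
Price P = Σ PV = 1,319.0485.
Macaulay duration = Σ(t·PV) / P = 7,026.2284 / 1,319.0485 = 5.32674 half-year periods.
In years: 5.32674 / 2 = 2.66337 years.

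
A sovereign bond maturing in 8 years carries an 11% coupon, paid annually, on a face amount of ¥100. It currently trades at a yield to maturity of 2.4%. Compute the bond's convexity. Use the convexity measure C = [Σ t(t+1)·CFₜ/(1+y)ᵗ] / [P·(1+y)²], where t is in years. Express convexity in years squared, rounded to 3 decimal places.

48.494

With y = 0.024:
  t   CF        PV=CF/(1+0.024)^t    t·PV        t(t+1)·PV
  1        11.00        10.7422        10.7422          21.4844
  2        11.00        10.4904        20.9808          62.9425
  3        11.00        10.2445        30.7336         122.9346
  4        11.00        10.0044        40.0178         200.0888
  5        11.00         9.7700        48.8498         293.0989
  6        11.00         9.5410        57.2459         400.7211
  7        11.00         9.3174        65.2215         521.7723
  8       111.00        91.8170       734.5364       6,610.8275
  Σ                    161.9269     1,008.3280       8,233.8700
P = 161.9269.
Convexity = Σ t(t+1)·PV / [P·(1+y)²] = 8,233.8700 / (161.9269 × 1.048576) = 48.49366.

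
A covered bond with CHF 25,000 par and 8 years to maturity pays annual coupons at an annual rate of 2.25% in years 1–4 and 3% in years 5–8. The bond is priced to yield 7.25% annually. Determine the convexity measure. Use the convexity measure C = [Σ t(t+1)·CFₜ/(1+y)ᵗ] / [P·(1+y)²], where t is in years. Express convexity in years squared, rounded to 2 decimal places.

With y = 0.0725:
  t   CF        PV=CF/(1+0.0725)^t    t·PV        t(t+1)·PV
  1       562.50       524.4755       524.4755       1,048.9510
  2       562.50       489.0215       978.0429       2,934.1288
  3       562.50       455.9641     1,367.8922       5,471.5689
  4       562.50       425.1413     1,700.5653       8,502.8265
  5       750.00       528.5362     2,642.6811      15,856.0868
  6       750.00       492.8077     2,956.8460      20,697.9221
  7       750.00       459.4943     3,216.4603      25,731.6825
  8    25,750.00    14,709.5310   117,676.2482   1,059,086.2336
  Σ                 18,084.9716   131,063.2116   1,139,329.4003
P = 18,084.9716.
Convexity = Σ t(t+1)·PV / [P·(1+y)²] = 1,139,329.4003 / (18,084.9716 × 1.150256) = 54.76926.

54.77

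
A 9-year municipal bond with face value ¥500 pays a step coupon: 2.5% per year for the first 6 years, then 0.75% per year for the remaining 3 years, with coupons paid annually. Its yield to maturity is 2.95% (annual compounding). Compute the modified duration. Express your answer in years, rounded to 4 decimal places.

7.9259 years

Periodic yield y = 0.0295. First find Macaulay duration:
  t   CF        PV=CF/(1+0.0295)^t    t·PV
  1        12.50        12.1418        12.1418
  2        12.50        11.7939        23.5878
  3        12.50        11.4559        34.3678
  4        12.50        11.1277        44.5107
  5        12.50        10.8088        54.0441
  6        12.50        10.4991        62.9946
  7         3.75         3.0595        21.4163
  8         3.75         2.9718        23.7744
  9       503.75       387.7733     3,489.9597
  Σ                    461.6318     3,766.7973
P = 461.6318; Macaulay duration = 3,766.7973 / 461.6318 = 8.15974 years.
Modified duration = D_Mac / (1 + y) = 8.15974 / 1.0295 = 7.92593 years.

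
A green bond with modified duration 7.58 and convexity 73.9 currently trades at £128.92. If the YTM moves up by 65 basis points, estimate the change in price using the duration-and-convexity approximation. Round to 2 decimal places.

-£6.15

Duration effect: -D_mod·Δy = -7.58 × (+0.0065) = -0.049270
Convexity effect: ½·C·(Δy)² = 0.5 × 73.9 × (0.0065)² = +0.0015611375
ΔP/P ≈ -0.049270 + 0.0015611375 = -0.0477088625
ΔP ≈ 128.92 × (-0.0477088625) = -6.1506265535.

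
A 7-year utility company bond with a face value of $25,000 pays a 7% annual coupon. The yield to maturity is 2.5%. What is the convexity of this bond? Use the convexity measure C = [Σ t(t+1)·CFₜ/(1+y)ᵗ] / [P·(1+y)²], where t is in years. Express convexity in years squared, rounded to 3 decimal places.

42.482

With y = 0.025:
  t   CF        PV=CF/(1+0.025)^t    t·PV        t(t+1)·PV
  1     1,750.00     1,707.3171     1,707.3171       3,414.6341
  2     1,750.00     1,665.6752     3,331.3504       9,994.0512
  3     1,750.00     1,625.0490     4,875.1469      19,500.5876
  4     1,750.00     1,585.4136     6,341.6545      31,708.2726
  5     1,750.00     1,546.7450     7,733.7250      46,402.3501
  6     1,750.00     1,509.0195     9,054.1171      63,378.8196
  7    26,750.00    22,503.8450   157,526.9153   1,260,215.3222
  Σ                 32,143.0644   190,570.2263   1,434,614.0374
P = 32,143.0644.
Convexity = Σ t(t+1)·PV / [P·(1+y)²] = 1,434,614.0374 / (32,143.0644 × 1.050625) = 42.48152.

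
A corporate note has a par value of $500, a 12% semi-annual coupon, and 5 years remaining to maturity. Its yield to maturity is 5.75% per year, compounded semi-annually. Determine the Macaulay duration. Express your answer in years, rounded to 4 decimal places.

Periodic yield y = 0.02875. Discount each cash flow and weight by its period:
  t   CF        PV=CF/(1+0.02875)^t    t·PV
  1        30.00        29.1616        29.1616
  2        30.00        28.3466        56.6933
  3        30.00        27.5544        82.6633
  4        30.00        26.7844       107.1376
  5        30.00        26.0359       130.1793
  6        30.00        25.3083       151.8495
  7        30.00        24.6010       172.2068
  8        30.00        23.9135       191.3077
  9        30.00        23.2452       209.2065
  10      530.00       399.1879     3,991.8792
  Σ                    634.1387     5,122.2848
Price P = Σ PV = 634.1387.
Macaulay duration = Σ(t·PV) / P = 5,122.2848 / 634.1387 = 8.07755 half-year periods.
In years: 8.07755 / 2 = 4.03877 years.

4.0388 years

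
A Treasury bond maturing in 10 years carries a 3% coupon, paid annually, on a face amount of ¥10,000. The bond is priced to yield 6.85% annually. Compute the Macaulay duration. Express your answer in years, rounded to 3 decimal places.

Periodic yield y = 0.0685. Discount each cash flow and weight by its year:
  t   CF        PV=CF/(1+0.0685)^t    t·PV
  1       300.00       280.7674       280.7674
  2       300.00       262.7678       525.5357
  3       300.00       245.9222       737.7665
  4       300.00       230.1564       920.6258
  5       300.00       215.4014     1,077.0072
  6       300.00       201.5924     1,209.5542
  7       300.00       188.6686     1,320.6800
  8       300.00       176.5733     1,412.5864
  9       300.00       165.2534     1,487.2810
  10   10,300.00     5,309.9687    53,099.6868
  Σ                  7,277.0717    62,071.4911
Price P = Σ PV = 7,277.0717.
Macaulay duration = Σ(t·PV) / P = 62,071.4911 / 7,277.0717 = 8.52973 years.

8.530 years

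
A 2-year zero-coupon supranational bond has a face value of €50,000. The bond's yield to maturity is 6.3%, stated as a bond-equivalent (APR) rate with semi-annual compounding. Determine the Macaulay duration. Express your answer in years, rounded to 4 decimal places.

2.0000 years

A zero-coupon bond has a single cash flow at maturity, so its Macaulay duration equals its maturity: 2 years.
(Equivalently: 4 semi-annual periods ÷ 2 = 2 years.)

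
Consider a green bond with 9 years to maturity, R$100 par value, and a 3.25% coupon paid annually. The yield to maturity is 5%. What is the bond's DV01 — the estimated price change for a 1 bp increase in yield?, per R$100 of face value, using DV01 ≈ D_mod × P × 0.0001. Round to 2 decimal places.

Periodic yield y = 0.05.
  t   CF        PV=CF/(1+0.05)^t    t·PV
  1         3.25         3.0952         3.0952
  2         3.25         2.9478         5.8957
  3         3.25         2.8075         8.4224
  4         3.25         2.6738        10.6951
  5         3.25         2.5465        12.7323
  6         3.25         2.4252        14.5512
  7         3.25         2.3097        16.1680
  8         3.25         2.1997        17.5978
  9       103.25        66.5559       599.0028
  Σ                     87.5613       688.1606
P = 87.5613; D_Mac = 7.85919 yrs; D_mod = 7.48494 yrs.
DV01 ≈ 7.48494 × 87.5613 × 0.0001 = 0.065539.

R$0.07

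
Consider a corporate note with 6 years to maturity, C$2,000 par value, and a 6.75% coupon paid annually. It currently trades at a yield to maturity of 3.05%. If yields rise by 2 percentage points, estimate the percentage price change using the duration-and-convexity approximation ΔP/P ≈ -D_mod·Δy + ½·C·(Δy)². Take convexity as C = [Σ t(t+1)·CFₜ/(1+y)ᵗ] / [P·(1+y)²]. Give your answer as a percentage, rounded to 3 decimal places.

-9.464%

With y = 0.0305:
  t   CF        PV=CF/(1+0.0305)^t    t·PV        t(t+1)·PV
  1       135.00       131.0044       131.0044         262.0087
  2       135.00       127.1270       254.2540         762.7620
  3       135.00       123.3644       370.0931       1,480.3726
  4       135.00       119.7131       478.8525       2,394.2626
  5       135.00       116.1699       580.8497       3,485.0984
  6     2,135.00     1,782.8299    10,696.9792      74,878.8547
  Σ                  2,400.2087    12,512.0330      83,263.3589
P = 2,400.2087; D_Mac = 5.21289 yrs; D_mod = 5.05861 yrs; C = 32.66698.
Duration effect: -5.05861 × (+0.02) = -0.101172
Convexity effect: 0.5 × 32.66698 × (0.02)² = +0.0065334
ΔP/P ≈ -0.101172 + 0.0065334 = -0.094639 = -9.4639%.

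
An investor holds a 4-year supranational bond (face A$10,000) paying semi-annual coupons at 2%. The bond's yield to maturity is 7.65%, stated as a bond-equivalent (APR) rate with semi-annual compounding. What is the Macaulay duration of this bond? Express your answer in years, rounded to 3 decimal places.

Periodic yield y = 0.03825. Discount each cash flow and weight by its period:
  t   CF        PV=CF/(1+0.03825)^t    t·PV
  1       100.00        96.3159        96.3159
  2       100.00        92.7676       185.5351
  3       100.00        89.3499       268.0498
  4       100.00        86.0582       344.2328
  5       100.00        82.8877       414.4387
  6       100.00        79.8341       479.0045
  7       100.00        76.8929       538.2505
  8    10,100.00     7,480.0733    59,840.5867
  Σ                  8,084.1797    62,166.4140
Price P = Σ PV = 8,084.1797.
Macaulay duration = Σ(t·PV) / P = 62,166.4140 / 8,084.1797 = 7.68989 half-year periods.
In years: 7.68989 / 2 = 3.84494 years.

3.845 years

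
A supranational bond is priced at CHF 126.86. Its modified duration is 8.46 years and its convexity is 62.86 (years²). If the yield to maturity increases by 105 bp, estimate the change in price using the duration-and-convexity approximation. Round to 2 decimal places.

-CHF 10.83

Duration effect: -D_mod·Δy = -8.46 × (+0.0105) = -0.088830
Convexity effect: ½·C·(Δy)² = 0.5 × 62.86 × (0.0105)² = +0.0034651575
ΔP/P ≈ -0.088830 + 0.0034651575 = -0.0853648425
ΔP ≈ 126.86 × (-0.0853648425) = -10.82938391955.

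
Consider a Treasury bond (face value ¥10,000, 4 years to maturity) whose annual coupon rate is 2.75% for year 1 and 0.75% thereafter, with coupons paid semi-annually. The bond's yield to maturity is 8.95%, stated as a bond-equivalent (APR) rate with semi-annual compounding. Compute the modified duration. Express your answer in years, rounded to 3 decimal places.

Periodic yield y = 0.04475. First find Macaulay duration:
  t   CF        PV=CF/(1+0.04475)^t    t·PV
  1       137.50       131.6104       131.6104
  2       137.50       125.9731       251.9463
  3        37.50        32.8847        98.6542
  4        37.50        31.4762       125.9046
  5        37.50        30.1279       150.6397
  6        37.50        28.8375       173.0248
  7        37.50        27.6023       193.2158
  8    10,037.50     7,071.7438    56,573.9506
  Σ                  7,480.2559    57,698.9463
P = 7,480.2559; Macaulay duration = 57,698.9463 / 7,480.2559 = 7.71350 half-year periods = 3.85675 years.
Modified duration = D_Mac / (1 + y) = 3.85675 / 1.04475 = 3.69155 years.

3.692 years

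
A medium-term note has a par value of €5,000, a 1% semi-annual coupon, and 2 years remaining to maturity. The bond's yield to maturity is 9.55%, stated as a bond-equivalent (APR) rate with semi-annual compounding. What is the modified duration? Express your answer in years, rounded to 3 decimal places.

Periodic yield y = 0.04775. First find Macaulay duration:
  t   CF        PV=CF/(1+0.04775)^t    t·PV
  1        25.00        23.8607        23.8607
  2        25.00        22.7732        45.5465
  3        25.00        21.7354        65.2061
  4     5,025.00     4,169.7056    16,678.8222
  Σ                  4,238.0748    16,813.4354
P = 4,238.0748; Macaulay duration = 16,813.4354 / 4,238.0748 = 3.96723 half-year periods = 1.98362 years.
Modified duration = D_Mac / (1 + y) = 1.98362 / 1.04775 = 1.89322 years.

1.893 years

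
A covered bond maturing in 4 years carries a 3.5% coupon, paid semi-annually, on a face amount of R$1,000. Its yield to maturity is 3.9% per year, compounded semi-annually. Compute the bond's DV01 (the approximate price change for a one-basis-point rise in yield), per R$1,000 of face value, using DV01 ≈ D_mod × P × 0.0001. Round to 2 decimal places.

R$0.36

Periodic yield y = 0.0195.
  t   CF        PV=CF/(1+0.0195)^t    t·PV
  1        17.50        17.1653        17.1653
  2        17.50        16.8370        33.6739
  3        17.50        16.5149        49.5447
  4        17.50        16.1990        64.7961
  5        17.50        15.8892        79.4460
  6        17.50        15.5853        93.5117
  7        17.50        15.2872       107.0103
  8     1,017.50       871.8396     6,974.7166
  Σ                    985.3174     7,419.8646
P = 985.3174; D_Mac = 7.53043 half-year periods = 3.76522 yrs; D_mod = 3.69320 yrs.
DV01 ≈ 3.69320 × 985.3174 × 0.0001 = 0.363897.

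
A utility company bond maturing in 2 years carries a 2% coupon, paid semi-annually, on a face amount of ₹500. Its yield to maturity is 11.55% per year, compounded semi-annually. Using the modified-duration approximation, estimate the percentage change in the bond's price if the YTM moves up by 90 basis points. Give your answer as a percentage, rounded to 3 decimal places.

-1.674%

Periodic yield y = 0.05775. Modified duration first:
  t   CF        PV=CF/(1+0.05775)^t    t·PV
  1         5.00         4.7270         4.7270
  2         5.00         4.4689         8.9379
  3         5.00         4.2249        12.6748
  4       505.00       403.4217     1,613.6868
  Σ                    416.8426     1,640.0265
P = 416.8426; D_Mac = 3.93440 half-year periods = 1.96720 yrs; D_mod = 1.96720/(1+0.05775) = 1.85980 yrs.
ΔP/P ≈ -D_mod · Δy = -1.85980 × (+0.009) = -0.016738 = -1.6738%.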